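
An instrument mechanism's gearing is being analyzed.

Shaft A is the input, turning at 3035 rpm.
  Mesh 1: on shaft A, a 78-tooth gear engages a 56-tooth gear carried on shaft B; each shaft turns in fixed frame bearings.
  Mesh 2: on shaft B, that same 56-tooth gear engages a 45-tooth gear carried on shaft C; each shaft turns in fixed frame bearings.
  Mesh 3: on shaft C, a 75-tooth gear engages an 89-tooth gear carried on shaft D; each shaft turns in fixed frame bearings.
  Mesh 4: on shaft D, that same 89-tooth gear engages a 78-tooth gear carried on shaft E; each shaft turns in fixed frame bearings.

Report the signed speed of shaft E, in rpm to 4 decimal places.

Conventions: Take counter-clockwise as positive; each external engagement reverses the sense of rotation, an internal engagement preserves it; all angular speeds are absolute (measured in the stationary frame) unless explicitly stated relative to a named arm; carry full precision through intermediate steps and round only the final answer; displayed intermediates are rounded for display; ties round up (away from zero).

+5058.3333 rpm

recognized (5 fixed axles, 4 meshes): fixed-axis compound train
mesh 1 [78T→56T]: ω = 3035.0000×78/56 = 4227.3214 rpm, sense flips to −
mesh 2 [56T→45T]: ω = 4227.3214×56/45 = 5260.6667 rpm, sense flips to +
mesh 3 [75T→89T]: ω = 5260.6667×75/89 = 4433.1461 rpm, sense flips to −
mesh 4 [89T→78T]: ω = 4433.1461×89/78 = 5058.3333 rpm, sense flips to +
signed output speed = +5058.3333 rpm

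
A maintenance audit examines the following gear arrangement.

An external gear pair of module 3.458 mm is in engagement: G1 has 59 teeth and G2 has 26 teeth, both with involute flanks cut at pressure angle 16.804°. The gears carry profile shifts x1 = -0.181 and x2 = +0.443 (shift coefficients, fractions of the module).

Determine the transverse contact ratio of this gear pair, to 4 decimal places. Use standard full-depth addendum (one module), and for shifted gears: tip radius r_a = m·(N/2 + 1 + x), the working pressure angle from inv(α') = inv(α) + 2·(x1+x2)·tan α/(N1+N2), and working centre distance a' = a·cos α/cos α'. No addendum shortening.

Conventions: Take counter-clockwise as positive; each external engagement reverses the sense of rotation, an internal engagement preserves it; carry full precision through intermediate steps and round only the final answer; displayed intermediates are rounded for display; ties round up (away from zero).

1.7372

single-mesh involute tooth geometry (59T engaging 26T at module 3.458)
base radii: r_b1 = 97.655061, r_b2 = 43.034433
tip radii: r_a1 = 104.843102, r_a2 = 49.943894
inv(α') = inv(16.804°) + 2·(-0.181+0.443)·tan α/(59+26) = 0.01057056  ⇒  α' = 17.89632°
a' = a·cos α / cos α' = 146.9650·cos 16.804°/cos 17.89632° = 147.843001
action lengths: √(r_a1²−r_b1²) = 38.151870, √(r_a2²−r_b2²) = 25.346204
base pitch p_b = π·m·cos α = 10.399743
CR = (38.151870 + 25.346204 − 147.843001·sin 17.89632°)/10.399743 = 1.737216
contact ratio ≈ 1.7372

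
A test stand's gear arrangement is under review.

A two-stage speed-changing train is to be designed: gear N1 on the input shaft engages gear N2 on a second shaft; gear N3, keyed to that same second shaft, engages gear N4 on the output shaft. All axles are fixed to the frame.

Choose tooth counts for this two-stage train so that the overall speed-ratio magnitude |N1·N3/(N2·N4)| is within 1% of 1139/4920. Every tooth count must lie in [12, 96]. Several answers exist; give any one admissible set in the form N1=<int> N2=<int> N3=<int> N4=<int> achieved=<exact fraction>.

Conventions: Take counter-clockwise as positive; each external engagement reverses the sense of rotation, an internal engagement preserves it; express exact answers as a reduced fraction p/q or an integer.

N1=17 N2=60 N3=67 N4=82 achieved=1139/4920

class = fixed-axis compound train [2-stage, 1139/4920 wanted]
target = 1139/4920 in lowest terms: an exact hit needs N1·N3 = k·1139 and N2·N4 = k·4920 for one integer k, every count in [12, 96]; additionally prefer no 1:1 stage (N1 ≠ N2, N3 ≠ N4)
k = 1: N1·N3 = 1139 = 17·67, N2·N4 = 4920 = 60·82
achieved = 17·67/(60·82) = 1139/4920; |achieved − target| = 0 ≤ 1139/492000 ✓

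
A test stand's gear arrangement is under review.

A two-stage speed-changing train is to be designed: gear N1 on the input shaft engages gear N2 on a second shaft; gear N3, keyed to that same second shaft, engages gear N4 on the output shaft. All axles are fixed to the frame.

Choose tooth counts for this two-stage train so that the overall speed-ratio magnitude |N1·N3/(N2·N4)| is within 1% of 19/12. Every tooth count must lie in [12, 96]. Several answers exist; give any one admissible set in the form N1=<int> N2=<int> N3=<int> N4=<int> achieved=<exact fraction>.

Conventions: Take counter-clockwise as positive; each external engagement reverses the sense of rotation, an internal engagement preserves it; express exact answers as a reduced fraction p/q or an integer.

N1=13 N2=12 N3=19 N4=13 achieved=19/12

design class (target 19/12): fixed-axis compound train
target = 19/12 in lowest terms: an exact hit needs N1·N3 = k·19 and N2·N4 = k·12 for one integer k, every count in [12, 96]; additionally prefer no 1:1 stage (N1 ≠ N2, N3 ≠ N4)
k = 1…12: no 1:1-free in-range split of k·19 and k·12 into factor pairs; take k = 13
k = 13: N1·N3 = 247 = 13·19, N2·N4 = 156 = 12·13
achieved = 13·19/(12·13) = 19/12; |achieved − target| = 0 ≤ 19/1200 ✓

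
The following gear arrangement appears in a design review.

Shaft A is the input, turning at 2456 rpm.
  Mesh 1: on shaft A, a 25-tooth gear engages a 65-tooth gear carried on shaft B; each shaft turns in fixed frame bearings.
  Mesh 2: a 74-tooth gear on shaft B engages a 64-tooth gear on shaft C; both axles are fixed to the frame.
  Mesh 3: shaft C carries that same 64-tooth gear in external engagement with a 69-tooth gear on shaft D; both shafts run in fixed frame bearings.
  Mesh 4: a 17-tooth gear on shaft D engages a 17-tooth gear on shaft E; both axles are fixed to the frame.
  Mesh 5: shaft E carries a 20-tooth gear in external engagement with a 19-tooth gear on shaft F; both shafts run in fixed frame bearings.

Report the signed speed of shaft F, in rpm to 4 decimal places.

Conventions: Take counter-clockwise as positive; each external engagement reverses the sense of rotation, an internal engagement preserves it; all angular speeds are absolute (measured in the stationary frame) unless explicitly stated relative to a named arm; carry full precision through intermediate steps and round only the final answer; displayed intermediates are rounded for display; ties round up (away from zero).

class = fixed-axis compound train [5 meshes; 5 ratios multiply, 5 sense flips]
mesh 1 [25T→65T]: ω = 2456.0000×25/65 = 944.6154 rpm, sense flips to −
mesh 2 [74T→64T]: ω = 944.6154×74/64 = 1092.2115 rpm, sense flips to +
mesh 3 [64T→69T]: ω = 1092.2115×64/69 = 1013.0658 rpm, sense flips to −
mesh 4 [17T→17T]: ω = 1013.0658×17/17 = 1013.0658 rpm, sense flips to +
mesh 5 [20T→19T]: ω = 1013.0658×20/19 = 1066.3850 rpm, sense flips to −
signed output speed = -1066.3850 rpm

-1066.3850 rpm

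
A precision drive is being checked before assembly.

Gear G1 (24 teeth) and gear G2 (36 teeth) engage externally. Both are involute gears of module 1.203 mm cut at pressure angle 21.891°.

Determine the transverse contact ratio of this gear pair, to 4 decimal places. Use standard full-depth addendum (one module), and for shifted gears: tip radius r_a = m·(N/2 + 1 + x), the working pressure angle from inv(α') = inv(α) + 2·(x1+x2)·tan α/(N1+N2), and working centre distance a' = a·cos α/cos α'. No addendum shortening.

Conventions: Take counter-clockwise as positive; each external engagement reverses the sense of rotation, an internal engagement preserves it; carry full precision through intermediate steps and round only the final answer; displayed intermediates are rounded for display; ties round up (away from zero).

1.5718

topology: single-mesh involute geometry — m = 1.203, 24T/36T pair
base radii: r_b1 = 13.395090, r_b2 = 20.092635
tip radii: r_a1 = 15.639000, r_a2 = 22.857000
no profile shift: α' = α, a' = a
action lengths: √(r_a1²−r_b1²) = 8.071548, √(r_a2²−r_b2²) = 10.896260
base pitch p_b = π·m·cos α = 3.506826
CR = (8.071548 + 10.896260 − 36.090000·sin 21.89100°)/3.506826 = 1.571774
contact ratio ≈ 1.5718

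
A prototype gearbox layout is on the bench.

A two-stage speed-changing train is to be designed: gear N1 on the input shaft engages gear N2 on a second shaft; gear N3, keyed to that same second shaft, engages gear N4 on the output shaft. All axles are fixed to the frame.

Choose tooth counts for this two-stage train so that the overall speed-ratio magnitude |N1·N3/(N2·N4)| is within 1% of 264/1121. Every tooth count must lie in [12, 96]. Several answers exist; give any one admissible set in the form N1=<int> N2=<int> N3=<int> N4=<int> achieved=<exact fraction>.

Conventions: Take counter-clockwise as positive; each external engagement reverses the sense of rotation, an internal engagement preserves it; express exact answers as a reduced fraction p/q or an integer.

N1=12 N2=19 N3=22 N4=59 achieved=264/1121

2-stage fixed-axis compound train for ratio 264/1121
target = 264/1121 in lowest terms: an exact hit needs N1·N3 = k·264 and N2·N4 = k·1121 for one integer k, every count in [12, 96]; additionally prefer no 1:1 stage (N1 ≠ N2, N3 ≠ N4)
k = 1: N1·N3 = 264 = 12·22, N2·N4 = 1121 = 19·59
achieved = 12·22/(19·59) = 264/1121; |achieved − target| = 0 ≤ 66/28025 ✓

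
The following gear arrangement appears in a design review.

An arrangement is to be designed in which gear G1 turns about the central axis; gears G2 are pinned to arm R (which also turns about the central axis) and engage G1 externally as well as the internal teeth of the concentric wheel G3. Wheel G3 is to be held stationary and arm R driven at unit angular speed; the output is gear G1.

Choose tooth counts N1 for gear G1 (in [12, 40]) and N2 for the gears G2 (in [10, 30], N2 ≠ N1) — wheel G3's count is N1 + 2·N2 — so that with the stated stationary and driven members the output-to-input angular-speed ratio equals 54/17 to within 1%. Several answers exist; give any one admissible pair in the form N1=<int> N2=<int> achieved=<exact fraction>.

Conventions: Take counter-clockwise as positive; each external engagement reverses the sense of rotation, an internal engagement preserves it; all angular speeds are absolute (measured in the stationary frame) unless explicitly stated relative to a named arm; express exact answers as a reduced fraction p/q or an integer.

N1=17 N2=10 achieved=54/17

design class (target 54/17): planetary set
Willis with ω_ring = 0: ω_sun/ω_arm = (N1+N3)/N1; set equal to 54/17  ⇒  N3/N1 = 54/17 − 1 = 37/17
N3 = N1 + 2·N2  ⇒  N2/N1 = (N3/N1 − 1)/2 = (37/17 − 1)/2 = 10/17
smallest multiple with N1 ≥ 12 and N2 ≥ 10: k = 1  ⇒  N1 = 1·17 = 17, N2 = 1·10 = 10 (N1 ≤ 40, N2 ≤ 30, N2 ≠ N1 ✓), N3 = 17 + 2·10 = 37
check: (N1+N3)/N1 with N1 = 17, N3 = 37 gives 54/17; |achieved − target| = 0 ≤ 27/850 ✓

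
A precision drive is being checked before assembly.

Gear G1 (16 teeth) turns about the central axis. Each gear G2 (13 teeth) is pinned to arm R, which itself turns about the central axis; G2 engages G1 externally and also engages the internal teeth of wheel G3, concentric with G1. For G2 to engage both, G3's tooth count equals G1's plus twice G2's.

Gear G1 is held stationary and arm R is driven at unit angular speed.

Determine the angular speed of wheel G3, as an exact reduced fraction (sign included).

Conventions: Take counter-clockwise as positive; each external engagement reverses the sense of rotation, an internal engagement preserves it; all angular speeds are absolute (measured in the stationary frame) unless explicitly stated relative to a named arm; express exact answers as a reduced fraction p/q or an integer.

29/21

planetary set (16T centre, 13T on arm, 42T internal) — Willis relation
ring teeth: 16 + 2·13 = 42
16(ω_sun−ω_arm) = −42(ω_ring−ω_arm),  ω_sun = 0, ω_arm = 1
ω_ring = 1 − (16/42)(0−1) = 29/21
exact speed ratio = 29/21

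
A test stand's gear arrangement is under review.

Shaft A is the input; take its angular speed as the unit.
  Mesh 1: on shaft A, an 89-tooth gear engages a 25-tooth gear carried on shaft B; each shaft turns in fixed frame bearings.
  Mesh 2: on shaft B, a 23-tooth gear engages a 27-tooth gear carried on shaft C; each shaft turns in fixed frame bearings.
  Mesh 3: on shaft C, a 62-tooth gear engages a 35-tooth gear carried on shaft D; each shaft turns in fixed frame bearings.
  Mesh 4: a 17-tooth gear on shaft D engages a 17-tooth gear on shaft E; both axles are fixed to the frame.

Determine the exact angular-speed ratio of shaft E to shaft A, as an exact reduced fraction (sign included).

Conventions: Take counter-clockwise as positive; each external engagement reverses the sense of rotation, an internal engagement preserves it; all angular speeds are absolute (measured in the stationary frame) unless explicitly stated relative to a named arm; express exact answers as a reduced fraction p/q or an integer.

class = fixed-axis compound train [4 meshes; 4 ratios multiply, 4 sense flips]
mesh 1 [89T→25T]: running ratio 89/25, sense −
mesh 2 [23T→27T]: running ratio 2047/675, sense +
mesh 3 [62T→35T]: running ratio 126914/23625, sense −
mesh 4 [17T→17T]: running ratio 126914/23625, sense +
ω_out/ω_in = 126914/23625

126914/23625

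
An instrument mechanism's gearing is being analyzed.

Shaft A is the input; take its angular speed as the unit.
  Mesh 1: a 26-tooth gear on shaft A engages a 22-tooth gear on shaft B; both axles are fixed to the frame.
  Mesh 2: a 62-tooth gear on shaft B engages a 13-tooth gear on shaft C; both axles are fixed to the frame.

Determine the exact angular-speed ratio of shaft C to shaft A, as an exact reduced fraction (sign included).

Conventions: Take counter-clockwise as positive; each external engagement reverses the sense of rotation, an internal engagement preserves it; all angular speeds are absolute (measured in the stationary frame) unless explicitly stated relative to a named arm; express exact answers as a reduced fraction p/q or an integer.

62/11

class = fixed-axis compound train [2 meshes; 2 ratios multiply, 2 sense flips]
mesh 1 [26T→22T]: running ratio 13/11, sense −
mesh 2 [62T→13T]: running ratio 62/11, sense +
ω_out/ω_in = 62/11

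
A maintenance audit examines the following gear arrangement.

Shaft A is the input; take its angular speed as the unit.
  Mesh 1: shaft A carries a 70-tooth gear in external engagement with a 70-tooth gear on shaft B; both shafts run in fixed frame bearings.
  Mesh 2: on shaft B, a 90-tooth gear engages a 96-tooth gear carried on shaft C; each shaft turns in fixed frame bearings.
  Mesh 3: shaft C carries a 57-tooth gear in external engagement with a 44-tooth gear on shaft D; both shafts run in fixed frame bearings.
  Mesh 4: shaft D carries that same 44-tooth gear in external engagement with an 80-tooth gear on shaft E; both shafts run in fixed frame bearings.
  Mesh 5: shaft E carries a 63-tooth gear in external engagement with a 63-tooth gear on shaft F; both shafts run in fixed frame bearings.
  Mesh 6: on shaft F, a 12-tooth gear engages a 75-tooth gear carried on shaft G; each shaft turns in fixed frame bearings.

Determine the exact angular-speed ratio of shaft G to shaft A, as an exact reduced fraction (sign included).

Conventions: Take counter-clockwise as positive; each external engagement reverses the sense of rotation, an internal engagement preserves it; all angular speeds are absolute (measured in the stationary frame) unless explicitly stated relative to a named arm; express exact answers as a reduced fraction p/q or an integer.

class = fixed-axis compound train [6 meshes; 6 ratios multiply, 6 sense flips]
mesh 1 [70T→70T]: running ratio 1, sense −
mesh 2 [90T→96T]: running ratio 15/16, sense +
mesh 3 [57T→44T]: running ratio 855/704, sense −
mesh 4 [44T→80T]: running ratio 171/256, sense +
mesh 5 [63T→63T]: running ratio 171/256, sense −
mesh 6 [12T→75T]: running ratio 171/1600, sense +
ω_out/ω_in = 171/1600

171/1600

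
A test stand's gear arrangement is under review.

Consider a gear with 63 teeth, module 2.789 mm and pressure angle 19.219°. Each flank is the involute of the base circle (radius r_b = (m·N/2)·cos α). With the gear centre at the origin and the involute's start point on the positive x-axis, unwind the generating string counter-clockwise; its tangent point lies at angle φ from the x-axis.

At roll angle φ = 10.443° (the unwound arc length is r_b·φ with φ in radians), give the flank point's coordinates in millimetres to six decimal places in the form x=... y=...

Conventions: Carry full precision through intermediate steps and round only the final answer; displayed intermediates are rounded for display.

topology: single-mesh involute geometry — m = 2.789, N = 63
pitch radius r_p = m·N/2 = 2.789·63/2 = 87.853500
base radius r_b = r_p·cos α = 87.853500·cos 19.219° = 82.957184
roll angle φ = 10.443° = 0.18226473 rad
x = r_b·(cos φ + φ·sin φ) = 84.323698
y = r_b·(sin φ − φ·cos φ) = 0.166877

x=84.323698 y=0.166877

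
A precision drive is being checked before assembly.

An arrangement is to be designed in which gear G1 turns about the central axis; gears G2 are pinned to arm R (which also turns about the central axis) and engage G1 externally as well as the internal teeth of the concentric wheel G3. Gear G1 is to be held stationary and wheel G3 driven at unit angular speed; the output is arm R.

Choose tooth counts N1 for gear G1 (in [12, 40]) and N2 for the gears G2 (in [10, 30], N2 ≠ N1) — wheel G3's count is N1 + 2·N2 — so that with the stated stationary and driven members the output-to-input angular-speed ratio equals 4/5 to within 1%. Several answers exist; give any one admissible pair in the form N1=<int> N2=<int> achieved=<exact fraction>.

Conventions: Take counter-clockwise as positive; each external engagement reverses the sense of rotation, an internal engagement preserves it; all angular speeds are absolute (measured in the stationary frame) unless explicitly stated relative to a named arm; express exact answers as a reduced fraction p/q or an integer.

class = planetary set [ratio 4/5 wanted; Willis about the carrier]
Willis with ω_sun = 0: ω_arm/ω_ring = N3/(N1+N3); set equal to 4/5  ⇒  N3/N1 = (4/5)/(1 − 4/5) = 4
N3 = N1 + 2·N2  ⇒  N2/N1 = (N3/N1 − 1)/2 = (4 − 1)/2 = 3/2
smallest multiple with N1 ≥ 12 and N2 ≥ 10: k = 6  ⇒  N1 = 6·2 = 12, N2 = 6·3 = 18 (N1 ≤ 40, N2 ≤ 30, N2 ≠ N1 ✓), N3 = 12 + 2·18 = 48
check: N3/(N1+N3) with N1 = 12, N3 = 48 gives 4/5; |achieved − target| = 0 ≤ 1/125 ✓

N1=12 N2=18 achieved=4/5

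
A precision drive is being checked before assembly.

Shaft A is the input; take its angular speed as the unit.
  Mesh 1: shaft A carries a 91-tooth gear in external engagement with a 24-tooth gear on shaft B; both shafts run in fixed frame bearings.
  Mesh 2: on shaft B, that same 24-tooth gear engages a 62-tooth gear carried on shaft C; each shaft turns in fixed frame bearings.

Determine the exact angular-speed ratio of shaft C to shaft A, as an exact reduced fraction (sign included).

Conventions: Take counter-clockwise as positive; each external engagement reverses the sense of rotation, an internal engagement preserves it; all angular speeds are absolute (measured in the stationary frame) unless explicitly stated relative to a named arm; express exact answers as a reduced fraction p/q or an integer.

91/62

class = fixed-axis compound train [2 meshes; 2 ratios multiply, 2 sense flips]
mesh 1 [91T→24T]: running ratio 91/24, sense −
mesh 2 [24T→62T]: running ratio 91/62, sense +
ω_out/ω_in = 91/62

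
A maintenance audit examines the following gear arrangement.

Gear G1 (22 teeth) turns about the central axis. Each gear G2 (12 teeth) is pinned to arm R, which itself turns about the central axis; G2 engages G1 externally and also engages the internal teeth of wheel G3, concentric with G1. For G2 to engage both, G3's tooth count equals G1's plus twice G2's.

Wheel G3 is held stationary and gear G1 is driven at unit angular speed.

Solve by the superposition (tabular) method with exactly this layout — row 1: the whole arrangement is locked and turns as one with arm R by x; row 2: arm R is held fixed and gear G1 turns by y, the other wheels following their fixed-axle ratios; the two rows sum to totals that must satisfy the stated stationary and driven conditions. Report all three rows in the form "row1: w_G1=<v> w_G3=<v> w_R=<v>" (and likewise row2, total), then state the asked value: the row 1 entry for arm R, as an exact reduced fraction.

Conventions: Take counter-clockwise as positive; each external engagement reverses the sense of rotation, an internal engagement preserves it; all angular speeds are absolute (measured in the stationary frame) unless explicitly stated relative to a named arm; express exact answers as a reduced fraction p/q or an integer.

row1: w_G1=11/34 w_G3=11/34 w_R=11/34
row2: w_G1=23/34 w_G3=-11/34 w_R=0
total: w_G1=1 w_G3=0 w_R=11/34
asked value: 11/34

planetary set (22T centre, 12T on arm, 46T internal) — Willis relation
row 1 (train locked, turned with arm): all members turn x
row 2 (arm held, sun turns y): ω_ring = −(22/46)·y, ω_arm = 0
boundary: total ω_ring = x − (22/46)·y = 0 and total ω_sun = x + y = 1  ⇒  y = 23/34, x = 11/34
row 2 ring = −(22/46)·23/34 = -11/34
totals (row 1 + row 2): sun 11/34 + 23/34 = 1, ring 11/34 + (-11/34) = 0, arm 11/34 + 0 = 11/34
asked cell (row1, arm) = 11/34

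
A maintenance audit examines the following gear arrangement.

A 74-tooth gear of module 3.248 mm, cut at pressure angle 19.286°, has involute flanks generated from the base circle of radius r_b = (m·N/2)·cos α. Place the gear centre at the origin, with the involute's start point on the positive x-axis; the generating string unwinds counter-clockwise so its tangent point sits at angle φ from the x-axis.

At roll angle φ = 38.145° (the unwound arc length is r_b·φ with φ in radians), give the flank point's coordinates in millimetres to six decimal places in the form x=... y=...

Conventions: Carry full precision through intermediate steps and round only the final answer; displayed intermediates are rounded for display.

topology: single-mesh involute geometry — m = 3.248, N = 74
pitch radius r_p = m·N/2 = 3.248·74/2 = 120.176000
base radius r_b = r_p·cos α = 120.176000·cos 19.286° = 113.431925
roll angle φ = 38.145° = 0.66575584 rad
x = r_b·(cos φ + φ·sin φ) = 135.852511
y = r_b·(sin φ − φ·cos φ) = 10.670536

x=135.852511 y=10.670536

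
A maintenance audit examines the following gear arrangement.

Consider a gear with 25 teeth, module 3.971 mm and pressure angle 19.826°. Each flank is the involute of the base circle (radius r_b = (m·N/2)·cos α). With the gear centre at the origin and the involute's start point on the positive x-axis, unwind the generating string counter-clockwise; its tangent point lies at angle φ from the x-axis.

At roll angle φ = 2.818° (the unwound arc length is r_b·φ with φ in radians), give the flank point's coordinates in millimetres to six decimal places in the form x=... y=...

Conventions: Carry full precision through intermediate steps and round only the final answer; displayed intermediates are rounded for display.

class = single-mesh tooth geometry [base-circle involute, m = 3.971, 25T]
pitch radius r_p = m·N/2 = 3.971·25/2 = 49.637500
base radius r_b = r_p·cos α = 49.637500·cos 19.826° = 46.695334
roll angle φ = 2.818° = 0.04918338 rad
x = r_b·(cos φ + φ·sin φ) = 46.751778
y = r_b·(sin φ − φ·cos φ) = 0.001851

x=46.751778 y=0.001851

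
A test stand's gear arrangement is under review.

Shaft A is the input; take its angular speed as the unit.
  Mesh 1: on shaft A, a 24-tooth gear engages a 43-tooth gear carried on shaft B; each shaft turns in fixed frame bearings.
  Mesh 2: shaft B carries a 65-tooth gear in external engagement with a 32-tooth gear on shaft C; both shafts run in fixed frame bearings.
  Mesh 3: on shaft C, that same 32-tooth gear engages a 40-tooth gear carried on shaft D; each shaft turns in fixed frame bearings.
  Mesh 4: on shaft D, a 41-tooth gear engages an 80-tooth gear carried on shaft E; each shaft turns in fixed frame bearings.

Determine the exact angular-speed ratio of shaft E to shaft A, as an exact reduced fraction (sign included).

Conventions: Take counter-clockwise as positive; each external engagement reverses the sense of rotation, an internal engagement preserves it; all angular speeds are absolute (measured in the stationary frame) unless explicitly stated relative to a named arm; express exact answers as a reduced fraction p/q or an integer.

1599/3440

class = fixed-axis compound train [4 meshes; 4 ratios multiply, 4 sense flips]
mesh 1 [24T→43T]: running ratio 24/43, sense −
mesh 2 [65T→32T]: running ratio 195/172, sense +
mesh 3 [32T→40T]: running ratio 39/43, sense −
mesh 4 [41T→80T]: running ratio 1599/3440, sense +
ω_out/ω_in = 1599/3440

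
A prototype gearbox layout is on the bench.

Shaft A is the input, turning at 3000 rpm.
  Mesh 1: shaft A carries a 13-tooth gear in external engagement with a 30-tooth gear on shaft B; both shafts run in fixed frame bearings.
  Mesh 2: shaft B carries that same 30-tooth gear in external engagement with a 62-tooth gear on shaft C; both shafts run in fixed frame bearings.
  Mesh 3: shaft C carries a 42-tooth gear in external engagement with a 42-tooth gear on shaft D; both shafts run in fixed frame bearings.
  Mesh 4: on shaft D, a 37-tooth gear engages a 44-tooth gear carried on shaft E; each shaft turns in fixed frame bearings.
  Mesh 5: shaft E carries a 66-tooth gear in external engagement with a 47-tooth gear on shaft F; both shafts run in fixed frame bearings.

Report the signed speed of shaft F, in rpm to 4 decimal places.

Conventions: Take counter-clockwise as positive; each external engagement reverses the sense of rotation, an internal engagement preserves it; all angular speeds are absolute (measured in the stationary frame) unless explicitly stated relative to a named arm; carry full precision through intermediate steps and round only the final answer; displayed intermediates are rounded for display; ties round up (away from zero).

-742.7934 rpm

recognized (6 fixed axles, 5 meshes): fixed-axis compound train
mesh 1 [13T→30T]: ω = 3000.0000×13/30 = 1300.0000 rpm, sense flips to −
mesh 2 [30T→62T]: ω = 1300.0000×30/62 = 629.0323 rpm, sense flips to +
mesh 3 [42T→42T]: ω = 629.0323×42/42 = 629.0323 rpm, sense flips to −
mesh 4 [37T→44T]: ω = 629.0323×37/44 = 528.9589 rpm, sense flips to +
mesh 5 [66T→47T]: ω = 528.9589×66/47 = 742.7934 rpm, sense flips to −
signed output speed = -742.7934 rpm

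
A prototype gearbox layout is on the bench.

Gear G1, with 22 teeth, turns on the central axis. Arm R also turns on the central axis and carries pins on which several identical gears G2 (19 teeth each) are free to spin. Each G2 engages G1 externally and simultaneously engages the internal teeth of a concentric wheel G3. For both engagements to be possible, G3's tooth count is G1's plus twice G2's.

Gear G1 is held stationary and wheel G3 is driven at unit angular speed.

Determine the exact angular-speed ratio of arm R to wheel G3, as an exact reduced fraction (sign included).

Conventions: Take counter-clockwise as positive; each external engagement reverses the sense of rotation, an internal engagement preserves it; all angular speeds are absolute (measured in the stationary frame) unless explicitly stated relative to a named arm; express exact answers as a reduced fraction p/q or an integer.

topology: planetary set — G1 22T / G2 19T / G3 60T, arm = carrier (Willis)
ring teeth: 22 + 2·19 = 60
22(ω_sun−ω_arm) = −60(ω_ring−ω_arm),  ω_sun = 0, ω_ring = 1
22(0−ω_arm) = −60(1−ω_arm)  ⇒  82·ω_arm = 60  ⇒  ω_arm = 30/41
ω_out/ω_in = 30/41

30/41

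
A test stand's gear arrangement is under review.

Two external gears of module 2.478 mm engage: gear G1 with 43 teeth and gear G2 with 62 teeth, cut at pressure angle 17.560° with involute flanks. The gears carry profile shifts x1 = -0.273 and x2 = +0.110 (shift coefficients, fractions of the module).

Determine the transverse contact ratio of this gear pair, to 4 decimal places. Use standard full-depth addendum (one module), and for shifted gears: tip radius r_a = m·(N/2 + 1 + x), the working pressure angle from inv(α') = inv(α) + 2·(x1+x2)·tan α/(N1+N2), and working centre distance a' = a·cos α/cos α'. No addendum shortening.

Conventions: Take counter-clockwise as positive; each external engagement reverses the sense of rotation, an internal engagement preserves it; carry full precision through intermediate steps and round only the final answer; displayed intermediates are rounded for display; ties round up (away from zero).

1.9578

recognized (one external pair, fixed centres): single-mesh tooth geometry, m = 2.478, N1 = 43, N2 = 62
base radii: r_b1 = 50.794373, r_b2 = 73.238399
tip radii: r_a1 = 55.078506, r_a2 = 79.568580
inv(α') = inv(17.560°) + 2·(-0.273+0.110)·tan α/(43+62) = 0.00898815  ⇒  α' = 16.97756°
a' = a·cos α / cos α' = 130.0950·cos 17.560°/cos 16.97756° = 129.684529
action lengths: √(r_a1²−r_b1²) = 21.297264, √(r_a2²−r_b2²) = 31.101381
base pitch p_b = π·m·cos α = 7.422104
CR = (21.297264 + 31.101381 − 129.684529·sin 16.97756°)/7.422104 = 1.957818
contact ratio ≈ 1.9578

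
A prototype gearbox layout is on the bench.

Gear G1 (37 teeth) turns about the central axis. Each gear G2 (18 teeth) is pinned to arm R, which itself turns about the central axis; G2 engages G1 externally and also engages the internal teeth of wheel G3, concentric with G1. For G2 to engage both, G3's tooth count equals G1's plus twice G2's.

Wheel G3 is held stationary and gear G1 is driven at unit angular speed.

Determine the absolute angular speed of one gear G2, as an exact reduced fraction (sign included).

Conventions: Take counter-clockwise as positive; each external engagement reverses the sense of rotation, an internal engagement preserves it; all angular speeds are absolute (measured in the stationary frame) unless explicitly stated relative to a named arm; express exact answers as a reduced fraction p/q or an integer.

recognized (axles ride arm R): planetary set, 37/18/73 teeth
ring teeth: 37 + 2·18 = 73
37(ω_sun−ω_arm) = −73(ω_ring−ω_arm),  ω_ring = 0, ω_sun = 1
37(1−ω_arm) = −73(0−ω_arm)  ⇒  110·ω_arm = 37  ⇒  ω_arm = 37/110
sun–planet mesh: 37·(1−37/110) = −18·(ω_p−ω_arm)  ⇒  ω_p−ω_arm = -2701/1980
ω_p = 37/110 − 2701/1980 = -37/36
exact speed ratio = -37/36

-37/36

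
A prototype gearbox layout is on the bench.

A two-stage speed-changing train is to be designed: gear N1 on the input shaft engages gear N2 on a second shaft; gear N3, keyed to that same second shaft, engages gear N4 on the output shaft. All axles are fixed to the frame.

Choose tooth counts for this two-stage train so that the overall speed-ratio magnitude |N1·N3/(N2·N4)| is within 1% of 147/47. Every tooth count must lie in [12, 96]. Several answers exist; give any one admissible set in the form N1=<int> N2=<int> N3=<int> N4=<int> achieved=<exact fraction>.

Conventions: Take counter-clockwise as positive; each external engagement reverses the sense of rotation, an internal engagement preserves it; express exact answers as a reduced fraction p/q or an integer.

N1=21 N2=12 N3=84 N4=47 achieved=147/47

2-stage fixed-axis compound train for ratio 147/47
target = 147/47 in lowest terms: an exact hit needs N1·N3 = k·147 and N2·N4 = k·47 for one integer k, every count in [12, 96]; additionally prefer no 1:1 stage (N1 ≠ N2, N3 ≠ N4)
k = 1…11: no 1:1-free in-range split of k·147 and k·47 into factor pairs; take k = 12
k = 12: N1·N3 = 1764 = 21·84, N2·N4 = 564 = 12·47
achieved = 21·84/(12·47) = 147/47; |achieved − target| = 0 ≤ 147/4700 ✓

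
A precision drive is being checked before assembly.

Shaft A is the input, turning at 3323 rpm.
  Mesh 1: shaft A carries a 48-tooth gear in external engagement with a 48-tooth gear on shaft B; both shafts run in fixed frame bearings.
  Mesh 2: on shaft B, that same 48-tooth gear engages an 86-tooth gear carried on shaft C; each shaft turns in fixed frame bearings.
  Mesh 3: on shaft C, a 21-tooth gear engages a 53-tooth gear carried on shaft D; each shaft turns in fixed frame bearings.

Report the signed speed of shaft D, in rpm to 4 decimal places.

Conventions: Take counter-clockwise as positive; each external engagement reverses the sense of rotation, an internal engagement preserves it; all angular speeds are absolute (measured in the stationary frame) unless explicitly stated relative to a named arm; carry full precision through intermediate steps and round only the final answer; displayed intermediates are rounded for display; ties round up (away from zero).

-734.8802 rpm

topology: fixed-axis compound train — 3 meshes, A→D
mesh 1 [48T→48T]: ω = 3323.0000×48/48 = 3323.0000 rpm, sense flips to −
mesh 2 [48T→86T]: ω = 3323.0000×48/86 = 1854.6977 rpm, sense flips to +
mesh 3 [21T→53T]: ω = 1854.6977×21/53 = 734.8802 rpm, sense flips to −
signed output speed = -734.8802 rpm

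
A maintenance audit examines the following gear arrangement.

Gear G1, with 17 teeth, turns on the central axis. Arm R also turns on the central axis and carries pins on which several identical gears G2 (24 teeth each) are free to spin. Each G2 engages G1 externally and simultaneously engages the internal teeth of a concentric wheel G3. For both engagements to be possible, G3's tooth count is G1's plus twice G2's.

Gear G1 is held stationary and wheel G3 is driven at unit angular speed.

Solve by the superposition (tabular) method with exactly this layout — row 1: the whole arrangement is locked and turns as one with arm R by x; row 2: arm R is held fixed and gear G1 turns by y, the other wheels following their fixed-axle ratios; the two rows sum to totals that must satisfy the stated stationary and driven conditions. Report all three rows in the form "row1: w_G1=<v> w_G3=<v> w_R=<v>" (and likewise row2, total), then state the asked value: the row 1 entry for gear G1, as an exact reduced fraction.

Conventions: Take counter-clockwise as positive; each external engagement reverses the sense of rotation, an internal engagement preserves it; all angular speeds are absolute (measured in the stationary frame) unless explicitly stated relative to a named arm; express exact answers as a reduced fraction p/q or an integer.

row1: w_G1=65/82 w_G3=65/82 w_R=65/82
row2: w_G1=-65/82 w_G3=17/82 w_R=0
total: w_G1=0 w_G3=1 w_R=65/82
asked value: 65/82

recognized (axles ride arm R): planetary set, 17/24/65 teeth
row 1: whole set turns with the arm by x
superposition row 2 [arm held]: sun y, ring −(17/65)·y, arm 0
boundary: total ω_sun = x + y = 0 and total ω_ring = x − (17/65)·y = 1  ⇒  y = -65/82, x = 65/82
row 2 ring = −(17/65)·(-65/82) = 17/82
totals (row 1 + row 2): sun 65/82 + (-65/82) = 0, ring 65/82 + 17/82 = 1, arm 65/82 + 0 = 65/82
asked cell (row1, sun) = 65/82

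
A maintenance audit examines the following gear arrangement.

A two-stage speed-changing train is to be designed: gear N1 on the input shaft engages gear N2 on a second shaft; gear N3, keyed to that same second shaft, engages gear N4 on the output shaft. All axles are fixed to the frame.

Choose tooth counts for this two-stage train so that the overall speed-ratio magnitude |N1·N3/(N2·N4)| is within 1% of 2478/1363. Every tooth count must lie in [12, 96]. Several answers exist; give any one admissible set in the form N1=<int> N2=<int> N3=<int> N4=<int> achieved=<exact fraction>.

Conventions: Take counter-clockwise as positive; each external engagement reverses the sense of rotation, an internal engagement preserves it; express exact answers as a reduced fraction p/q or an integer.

N1=42 N2=29 N3=59 N4=47 achieved=2478/1363

topology: fixed-axis compound train — 2 stages, target 2478/1363
target = 2478/1363 in lowest terms: an exact hit needs N1·N3 = k·2478 and N2·N4 = k·1363 for one integer k, every count in [12, 96]; additionally prefer no 1:1 stage (N1 ≠ N2, N3 ≠ N4)
k = 1: N1·N3 = 2478 = 42·59, N2·N4 = 1363 = 29·47
achieved = 42·59/(29·47) = 2478/1363; |achieved − target| = 0 ≤ 1239/68150 ✓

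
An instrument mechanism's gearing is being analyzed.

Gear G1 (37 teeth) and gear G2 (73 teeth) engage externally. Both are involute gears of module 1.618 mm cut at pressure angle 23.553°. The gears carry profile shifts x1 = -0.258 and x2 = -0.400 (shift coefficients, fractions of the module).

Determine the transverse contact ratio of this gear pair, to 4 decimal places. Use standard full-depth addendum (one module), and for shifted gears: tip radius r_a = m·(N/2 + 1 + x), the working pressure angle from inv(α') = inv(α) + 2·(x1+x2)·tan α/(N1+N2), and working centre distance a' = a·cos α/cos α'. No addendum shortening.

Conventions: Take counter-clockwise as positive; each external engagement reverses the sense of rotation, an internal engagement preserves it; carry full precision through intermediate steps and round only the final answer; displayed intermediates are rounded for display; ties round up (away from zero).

1.7035

topology: single-mesh involute geometry — m = 1.618, 37T/73T pair
base radii: r_b1 = 27.439307, r_b2 = 54.137010
tip radii: r_a1 = 31.133556, r_a2 = 60.027800
inv(α') = inv(23.553°) + 2·(-0.258-0.400)·tan α/(37+73) = 0.01962023  ⇒  α' = 21.84664°
a' = a·cos α / cos α' = 88.9900·cos 23.553°/cos 21.84664° = 87.888164
action lengths: √(r_a1²−r_b1²) = 14.709955, √(r_a2²−r_b2²) = 25.933008
base pitch p_b = π·m·cos α = 4.659628
CR = (14.709955 + 25.933008 − 87.888164·sin 21.84664°)/4.659628 = 1.703506
contact ratio ≈ 1.7035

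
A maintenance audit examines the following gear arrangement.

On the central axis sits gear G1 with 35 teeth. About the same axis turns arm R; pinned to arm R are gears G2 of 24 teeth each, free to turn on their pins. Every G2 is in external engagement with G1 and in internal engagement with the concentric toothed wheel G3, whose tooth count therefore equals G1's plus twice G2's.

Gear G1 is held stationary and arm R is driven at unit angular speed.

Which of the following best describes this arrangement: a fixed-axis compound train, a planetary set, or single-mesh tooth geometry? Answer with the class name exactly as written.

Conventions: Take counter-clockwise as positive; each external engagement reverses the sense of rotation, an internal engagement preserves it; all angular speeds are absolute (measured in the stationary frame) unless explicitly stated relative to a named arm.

topology: planetary set — G1 35T / G2 24T / G3 83T, arm = carrier (Willis)
classification: planetary set

planetary set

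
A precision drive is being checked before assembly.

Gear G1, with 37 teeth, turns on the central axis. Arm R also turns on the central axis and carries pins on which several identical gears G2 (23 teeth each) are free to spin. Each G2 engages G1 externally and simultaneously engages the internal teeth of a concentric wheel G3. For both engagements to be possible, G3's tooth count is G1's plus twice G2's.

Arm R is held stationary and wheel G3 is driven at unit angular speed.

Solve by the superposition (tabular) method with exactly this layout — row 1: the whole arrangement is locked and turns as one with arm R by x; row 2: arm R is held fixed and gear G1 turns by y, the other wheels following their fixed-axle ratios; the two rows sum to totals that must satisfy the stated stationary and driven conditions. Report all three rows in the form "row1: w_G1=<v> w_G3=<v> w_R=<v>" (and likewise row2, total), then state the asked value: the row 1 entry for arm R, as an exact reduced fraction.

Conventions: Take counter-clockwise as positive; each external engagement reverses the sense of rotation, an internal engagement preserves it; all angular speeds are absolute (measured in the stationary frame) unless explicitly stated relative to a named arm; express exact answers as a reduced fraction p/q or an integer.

recognized (axles ride arm R): planetary set, 37/23/83 teeth
superposition row 1 [locked train]: every member turns x
row 2 — arm fixed, fixed-axis ratios: sun y, ring −(37/83)·y, arm 0
boundary: total ω_arm = x = 0 and total ω_ring = x − (37/83)·y = 1  ⇒  y = -83/37, x = 0
row 2 ring = −(37/83)·(-83/37) = 1
totals (row 1 + row 2): sun 0 + (-83/37) = -83/37, ring 0 + 1 = 1, arm 0 + 0 = 0
asked cell (row1, arm) = 0

row1: w_G1=0 w_G3=0 w_R=0
row2: w_G1=-83/37 w_G3=1 w_R=0
total: w_G1=-83/37 w_G3=1 w_R=0
asked value: 0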